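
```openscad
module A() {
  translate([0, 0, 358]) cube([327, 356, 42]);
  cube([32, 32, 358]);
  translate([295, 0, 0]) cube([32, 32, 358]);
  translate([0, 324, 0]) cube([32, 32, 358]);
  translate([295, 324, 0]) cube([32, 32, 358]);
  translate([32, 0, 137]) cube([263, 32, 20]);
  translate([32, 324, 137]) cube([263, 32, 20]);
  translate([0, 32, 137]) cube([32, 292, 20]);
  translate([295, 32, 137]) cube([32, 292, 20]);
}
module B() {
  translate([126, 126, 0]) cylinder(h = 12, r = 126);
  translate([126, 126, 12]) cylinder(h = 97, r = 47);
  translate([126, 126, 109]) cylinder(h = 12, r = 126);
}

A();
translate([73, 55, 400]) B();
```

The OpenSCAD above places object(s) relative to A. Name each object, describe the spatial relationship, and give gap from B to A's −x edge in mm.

The spool's min-x is at 73; the stool's min-x is 0; gap = 73 mm.

A is a stool. B is a spool. The spool is on top of the stool. The gap from the spool to the stool's −x edge is 73 mm.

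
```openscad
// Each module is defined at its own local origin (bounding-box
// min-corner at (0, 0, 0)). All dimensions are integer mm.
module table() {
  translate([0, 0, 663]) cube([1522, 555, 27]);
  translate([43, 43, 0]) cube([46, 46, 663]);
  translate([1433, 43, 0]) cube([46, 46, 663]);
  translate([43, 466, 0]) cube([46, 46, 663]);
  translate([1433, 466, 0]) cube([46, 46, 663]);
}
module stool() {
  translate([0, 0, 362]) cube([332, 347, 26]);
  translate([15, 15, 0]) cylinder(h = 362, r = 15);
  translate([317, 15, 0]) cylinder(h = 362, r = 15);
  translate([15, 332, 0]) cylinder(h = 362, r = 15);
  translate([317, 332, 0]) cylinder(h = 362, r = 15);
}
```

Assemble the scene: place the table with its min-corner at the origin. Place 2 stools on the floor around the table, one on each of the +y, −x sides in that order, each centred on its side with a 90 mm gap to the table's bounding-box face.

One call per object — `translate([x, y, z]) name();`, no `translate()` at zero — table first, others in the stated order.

table();
translate([595, 645, 0]) stool();
translate([-422, 104, 0]) stool();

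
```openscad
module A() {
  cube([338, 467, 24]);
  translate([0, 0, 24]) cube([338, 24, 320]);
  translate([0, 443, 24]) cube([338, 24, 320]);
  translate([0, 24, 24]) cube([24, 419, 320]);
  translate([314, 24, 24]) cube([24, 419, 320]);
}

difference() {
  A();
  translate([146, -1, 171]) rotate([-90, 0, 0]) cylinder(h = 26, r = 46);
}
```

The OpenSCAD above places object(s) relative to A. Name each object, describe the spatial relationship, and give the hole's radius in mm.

The subtracted cylinder has r = 46 mm.

A is an open box. The open box has a circular hole through its front wall. The hole's radius is 46 mm.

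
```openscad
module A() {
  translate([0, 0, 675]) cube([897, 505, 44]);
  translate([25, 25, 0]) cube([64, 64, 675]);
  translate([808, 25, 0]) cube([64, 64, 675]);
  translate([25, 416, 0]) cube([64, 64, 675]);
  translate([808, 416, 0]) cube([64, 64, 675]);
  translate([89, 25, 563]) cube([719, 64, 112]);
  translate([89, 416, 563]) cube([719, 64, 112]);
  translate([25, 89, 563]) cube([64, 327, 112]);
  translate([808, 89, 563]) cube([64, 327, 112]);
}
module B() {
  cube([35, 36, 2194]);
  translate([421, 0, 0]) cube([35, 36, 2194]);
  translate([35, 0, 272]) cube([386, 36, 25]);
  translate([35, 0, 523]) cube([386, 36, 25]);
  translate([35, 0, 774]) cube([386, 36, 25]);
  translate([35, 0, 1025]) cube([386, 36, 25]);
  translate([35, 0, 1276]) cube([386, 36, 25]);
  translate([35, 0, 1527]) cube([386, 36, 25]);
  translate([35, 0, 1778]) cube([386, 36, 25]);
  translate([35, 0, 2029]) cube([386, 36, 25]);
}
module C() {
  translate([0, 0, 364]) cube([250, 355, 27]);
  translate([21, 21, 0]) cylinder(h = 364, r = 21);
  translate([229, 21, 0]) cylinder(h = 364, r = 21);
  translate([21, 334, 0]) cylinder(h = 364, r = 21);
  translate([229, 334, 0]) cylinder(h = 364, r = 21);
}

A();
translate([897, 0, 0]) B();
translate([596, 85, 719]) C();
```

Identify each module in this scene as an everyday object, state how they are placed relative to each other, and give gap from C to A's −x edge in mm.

The stool's min-x is at 596; the table's min-x is 0; gap = 596 mm.

A is a table. B is a ladder. C is a stool. The ladder is against the table's +x side, with their −y faces flush. The stool is on top of the table. The gap from the stool to the table's −x edge is 596 mm.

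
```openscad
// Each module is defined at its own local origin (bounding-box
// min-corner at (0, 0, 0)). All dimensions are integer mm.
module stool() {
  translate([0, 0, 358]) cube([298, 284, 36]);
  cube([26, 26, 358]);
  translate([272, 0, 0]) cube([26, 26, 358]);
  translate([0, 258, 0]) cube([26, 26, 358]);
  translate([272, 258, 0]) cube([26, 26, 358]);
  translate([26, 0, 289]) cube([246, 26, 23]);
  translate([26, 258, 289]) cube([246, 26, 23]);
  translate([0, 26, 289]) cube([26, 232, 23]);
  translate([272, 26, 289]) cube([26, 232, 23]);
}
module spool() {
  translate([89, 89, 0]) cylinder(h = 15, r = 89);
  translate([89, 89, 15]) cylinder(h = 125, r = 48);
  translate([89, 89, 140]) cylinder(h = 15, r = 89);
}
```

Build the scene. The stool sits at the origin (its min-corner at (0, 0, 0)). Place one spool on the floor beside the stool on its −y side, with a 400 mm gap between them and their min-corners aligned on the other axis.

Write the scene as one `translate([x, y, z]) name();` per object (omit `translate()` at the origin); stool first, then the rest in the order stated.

stool();
translate([0, -578, 0]) spool();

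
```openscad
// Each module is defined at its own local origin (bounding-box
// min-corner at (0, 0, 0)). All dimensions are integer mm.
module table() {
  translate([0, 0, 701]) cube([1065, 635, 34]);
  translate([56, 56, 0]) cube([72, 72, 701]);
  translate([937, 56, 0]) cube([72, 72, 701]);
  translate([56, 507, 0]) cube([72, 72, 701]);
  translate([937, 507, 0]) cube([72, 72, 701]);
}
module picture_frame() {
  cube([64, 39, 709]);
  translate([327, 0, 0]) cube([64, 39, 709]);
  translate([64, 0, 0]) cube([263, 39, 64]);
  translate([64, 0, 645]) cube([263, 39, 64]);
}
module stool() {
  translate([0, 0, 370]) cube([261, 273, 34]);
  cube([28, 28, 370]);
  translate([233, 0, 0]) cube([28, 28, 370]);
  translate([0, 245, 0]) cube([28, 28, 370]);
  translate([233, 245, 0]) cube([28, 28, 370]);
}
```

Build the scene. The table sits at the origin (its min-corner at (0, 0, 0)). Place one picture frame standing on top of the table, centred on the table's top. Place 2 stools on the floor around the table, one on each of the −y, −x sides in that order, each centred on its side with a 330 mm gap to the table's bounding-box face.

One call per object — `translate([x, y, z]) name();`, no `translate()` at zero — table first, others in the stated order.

table();
translate([337, 298, 735]) picture_frame();
translate([402, -603, 0]) stool();
translate([-591, 181, 0]) stool();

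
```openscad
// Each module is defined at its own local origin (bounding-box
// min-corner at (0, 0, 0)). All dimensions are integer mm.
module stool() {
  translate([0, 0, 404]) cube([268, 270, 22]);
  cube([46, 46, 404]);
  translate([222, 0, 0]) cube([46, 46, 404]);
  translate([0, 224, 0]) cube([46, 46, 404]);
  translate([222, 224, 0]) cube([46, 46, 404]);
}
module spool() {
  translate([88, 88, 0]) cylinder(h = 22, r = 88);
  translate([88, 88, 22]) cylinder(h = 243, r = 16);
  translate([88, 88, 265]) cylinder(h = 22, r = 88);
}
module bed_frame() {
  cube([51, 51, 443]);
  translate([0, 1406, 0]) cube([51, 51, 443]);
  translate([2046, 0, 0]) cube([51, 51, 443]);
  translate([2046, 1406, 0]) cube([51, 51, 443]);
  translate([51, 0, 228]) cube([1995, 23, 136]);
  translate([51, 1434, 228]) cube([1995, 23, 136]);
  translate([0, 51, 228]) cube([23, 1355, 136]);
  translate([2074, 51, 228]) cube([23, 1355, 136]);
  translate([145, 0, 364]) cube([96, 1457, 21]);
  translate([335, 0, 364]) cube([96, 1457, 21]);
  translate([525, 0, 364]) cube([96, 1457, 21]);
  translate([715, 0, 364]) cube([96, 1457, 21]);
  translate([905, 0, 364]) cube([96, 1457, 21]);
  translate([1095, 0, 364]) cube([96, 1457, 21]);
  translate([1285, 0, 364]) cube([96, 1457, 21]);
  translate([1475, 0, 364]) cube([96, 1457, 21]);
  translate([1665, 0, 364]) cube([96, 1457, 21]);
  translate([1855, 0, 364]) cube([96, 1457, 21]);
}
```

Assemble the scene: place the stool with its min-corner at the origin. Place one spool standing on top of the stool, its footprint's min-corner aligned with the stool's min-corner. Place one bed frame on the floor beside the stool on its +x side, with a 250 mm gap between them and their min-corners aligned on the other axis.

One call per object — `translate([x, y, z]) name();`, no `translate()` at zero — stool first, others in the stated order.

stool();
translate([0, 0, 426]) spool();
translate([518, 0, 0]) bed_frame();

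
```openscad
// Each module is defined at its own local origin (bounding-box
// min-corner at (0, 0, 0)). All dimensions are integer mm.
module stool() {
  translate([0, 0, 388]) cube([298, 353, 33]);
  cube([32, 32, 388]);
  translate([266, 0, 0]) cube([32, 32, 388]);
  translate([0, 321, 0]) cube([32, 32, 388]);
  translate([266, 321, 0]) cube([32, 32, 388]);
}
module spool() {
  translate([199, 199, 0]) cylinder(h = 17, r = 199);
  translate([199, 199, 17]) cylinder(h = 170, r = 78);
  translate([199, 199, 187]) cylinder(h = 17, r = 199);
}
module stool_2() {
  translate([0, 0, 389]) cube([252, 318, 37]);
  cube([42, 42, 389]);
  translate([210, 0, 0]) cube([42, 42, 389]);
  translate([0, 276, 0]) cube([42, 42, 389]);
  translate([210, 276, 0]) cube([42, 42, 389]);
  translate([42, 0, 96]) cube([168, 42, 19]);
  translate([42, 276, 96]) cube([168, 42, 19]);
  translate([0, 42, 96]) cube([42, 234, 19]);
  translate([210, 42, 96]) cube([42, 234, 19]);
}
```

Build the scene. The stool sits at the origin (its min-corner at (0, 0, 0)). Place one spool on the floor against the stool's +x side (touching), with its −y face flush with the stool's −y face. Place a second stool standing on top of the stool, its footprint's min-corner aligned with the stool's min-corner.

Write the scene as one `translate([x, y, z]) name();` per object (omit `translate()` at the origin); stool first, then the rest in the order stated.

stool();
translate([298, 0, 0]) spool();
translate([0, 0, 421]) stool_2();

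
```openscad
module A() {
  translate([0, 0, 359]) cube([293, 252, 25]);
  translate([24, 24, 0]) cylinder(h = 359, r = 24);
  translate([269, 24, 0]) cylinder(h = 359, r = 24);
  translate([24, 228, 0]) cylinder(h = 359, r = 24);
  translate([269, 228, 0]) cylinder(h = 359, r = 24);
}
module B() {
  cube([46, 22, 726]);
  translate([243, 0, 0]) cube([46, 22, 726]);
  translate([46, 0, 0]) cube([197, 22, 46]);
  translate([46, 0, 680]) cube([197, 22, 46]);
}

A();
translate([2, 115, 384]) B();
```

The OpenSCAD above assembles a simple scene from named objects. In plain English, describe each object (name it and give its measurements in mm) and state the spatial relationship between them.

A is a simple wooden stool: a rectangular seat 293 mm (x) by 252 mm (y), 25 mm thick, top face at z = 384 mm, on four round legs, each 48 mm in diameter. The legs rest on z = 0, each leg's axis is inset half a diameter from the nearest pair of seat edges (so the leg's bounding box is flush with the corner).

B is a rectangular picture frame lying in the x–z plane (depth along y). The opening is 197 mm wide (x) by 634 mm tall (z), surrounded by a border 46 mm wide on all four sides. The frame is 22 mm deep and is made of two full-height vertical stiles with two horizontal rails fitted between them.

The picture frame is on top of the stool, centred.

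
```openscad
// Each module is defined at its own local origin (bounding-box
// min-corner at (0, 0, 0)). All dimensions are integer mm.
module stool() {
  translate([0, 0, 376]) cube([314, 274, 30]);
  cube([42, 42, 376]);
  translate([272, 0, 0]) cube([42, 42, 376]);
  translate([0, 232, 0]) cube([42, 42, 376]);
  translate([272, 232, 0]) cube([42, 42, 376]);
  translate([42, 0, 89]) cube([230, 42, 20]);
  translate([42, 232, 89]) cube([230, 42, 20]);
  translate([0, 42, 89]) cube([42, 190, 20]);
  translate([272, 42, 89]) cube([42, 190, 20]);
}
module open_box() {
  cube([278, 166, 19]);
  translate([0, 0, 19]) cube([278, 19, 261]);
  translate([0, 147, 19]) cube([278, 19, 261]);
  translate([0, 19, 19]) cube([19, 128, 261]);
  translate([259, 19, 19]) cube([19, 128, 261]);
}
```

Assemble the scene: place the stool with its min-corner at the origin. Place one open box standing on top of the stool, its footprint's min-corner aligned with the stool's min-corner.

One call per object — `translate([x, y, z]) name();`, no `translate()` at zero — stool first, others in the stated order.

stool();
translate([0, 0, 406]) open_box();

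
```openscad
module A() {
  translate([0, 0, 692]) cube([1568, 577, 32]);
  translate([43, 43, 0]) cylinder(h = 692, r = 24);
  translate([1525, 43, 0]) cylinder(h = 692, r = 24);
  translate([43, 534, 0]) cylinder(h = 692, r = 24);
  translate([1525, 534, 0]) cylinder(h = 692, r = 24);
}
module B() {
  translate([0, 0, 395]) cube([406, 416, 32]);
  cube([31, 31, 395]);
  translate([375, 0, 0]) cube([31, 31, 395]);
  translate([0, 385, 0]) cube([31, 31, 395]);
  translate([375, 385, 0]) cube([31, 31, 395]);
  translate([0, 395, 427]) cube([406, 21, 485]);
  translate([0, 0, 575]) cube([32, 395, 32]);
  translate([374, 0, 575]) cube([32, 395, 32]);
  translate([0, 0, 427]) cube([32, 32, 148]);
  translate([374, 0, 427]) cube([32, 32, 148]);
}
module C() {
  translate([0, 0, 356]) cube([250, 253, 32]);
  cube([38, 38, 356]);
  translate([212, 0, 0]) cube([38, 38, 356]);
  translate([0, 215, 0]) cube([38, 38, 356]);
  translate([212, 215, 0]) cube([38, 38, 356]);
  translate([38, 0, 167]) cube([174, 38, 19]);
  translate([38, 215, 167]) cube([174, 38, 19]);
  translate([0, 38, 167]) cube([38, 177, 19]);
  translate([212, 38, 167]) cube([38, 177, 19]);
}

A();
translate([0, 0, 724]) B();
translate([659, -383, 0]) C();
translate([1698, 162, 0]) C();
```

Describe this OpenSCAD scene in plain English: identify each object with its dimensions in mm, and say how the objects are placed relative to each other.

A is a table with a 1568×577 mm rectangular top, 32 mm thick, top surface at z = 724 mm, supported by four round legs of 48 mm diameter, each leg's bounding box inset 19 mm from the nearest pair of top edges, running from the floor.

B is a chair: 406×416 mm seat, 32 mm thick, top at z = 427 mm, on four 31 mm square corner legs flush with the seat edges. A 21 mm thick backrest slab spans the full seat width, extending 485 mm above the seat top, its back face flush with the seat's +y edge. Two armrests of 32×32 mm section run along each side from the seat's front edge to the front of the backrest, top faces 180 mm above the seat top and outer faces flush with the seat's x-edges; a 32×32 mm post under the front of each armrest stands on the seat at the front corner.

C is a simple wooden stool: a rectangular seat 250 mm (x) by 253 mm (y), 32 mm thick, top face at z = 388 mm, on four square legs, each 38×38 mm in cross-section. The legs rest on z = 0, each flush with a corner of the seat. Four stretchers, 38 mm wide and 19 mm tall, connect adjacent legs with their undersides at z = 167 mm, each running between the inner faces of the legs it joins and aligned with the legs' outer faces on the other axis.

The chair is on top of the table. Two stools sit around the table at the −y, +x sides.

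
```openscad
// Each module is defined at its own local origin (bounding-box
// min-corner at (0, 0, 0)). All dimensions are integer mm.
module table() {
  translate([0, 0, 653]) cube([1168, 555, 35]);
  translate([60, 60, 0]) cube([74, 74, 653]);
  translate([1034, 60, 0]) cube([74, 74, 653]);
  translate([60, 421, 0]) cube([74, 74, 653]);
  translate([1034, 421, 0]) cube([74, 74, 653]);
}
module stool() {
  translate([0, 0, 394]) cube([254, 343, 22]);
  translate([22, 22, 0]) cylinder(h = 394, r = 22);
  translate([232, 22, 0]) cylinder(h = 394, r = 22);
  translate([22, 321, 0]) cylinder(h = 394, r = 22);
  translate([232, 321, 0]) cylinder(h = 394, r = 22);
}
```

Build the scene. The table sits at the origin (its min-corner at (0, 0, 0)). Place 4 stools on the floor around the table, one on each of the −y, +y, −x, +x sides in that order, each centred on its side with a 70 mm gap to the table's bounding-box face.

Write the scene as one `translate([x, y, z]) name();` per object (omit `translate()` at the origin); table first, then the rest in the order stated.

table();
translate([457, -413, 0]) stool();
translate([457, 625, 0]) stool();
translate([-324, 106, 0]) stool();
translate([1238, 106, 0]) stool();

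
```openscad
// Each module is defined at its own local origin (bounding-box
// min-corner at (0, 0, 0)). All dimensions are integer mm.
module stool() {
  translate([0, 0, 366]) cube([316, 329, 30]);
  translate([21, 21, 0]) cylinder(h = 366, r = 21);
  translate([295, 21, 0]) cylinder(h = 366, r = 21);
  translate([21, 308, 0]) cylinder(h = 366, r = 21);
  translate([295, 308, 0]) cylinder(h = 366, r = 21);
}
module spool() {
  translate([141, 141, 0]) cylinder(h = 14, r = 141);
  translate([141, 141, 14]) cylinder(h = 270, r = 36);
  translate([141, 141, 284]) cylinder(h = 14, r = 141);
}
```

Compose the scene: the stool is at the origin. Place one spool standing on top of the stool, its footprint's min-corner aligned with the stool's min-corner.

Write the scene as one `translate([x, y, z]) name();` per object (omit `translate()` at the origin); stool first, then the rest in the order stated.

stool();
translate([0, 0, 396]) spool();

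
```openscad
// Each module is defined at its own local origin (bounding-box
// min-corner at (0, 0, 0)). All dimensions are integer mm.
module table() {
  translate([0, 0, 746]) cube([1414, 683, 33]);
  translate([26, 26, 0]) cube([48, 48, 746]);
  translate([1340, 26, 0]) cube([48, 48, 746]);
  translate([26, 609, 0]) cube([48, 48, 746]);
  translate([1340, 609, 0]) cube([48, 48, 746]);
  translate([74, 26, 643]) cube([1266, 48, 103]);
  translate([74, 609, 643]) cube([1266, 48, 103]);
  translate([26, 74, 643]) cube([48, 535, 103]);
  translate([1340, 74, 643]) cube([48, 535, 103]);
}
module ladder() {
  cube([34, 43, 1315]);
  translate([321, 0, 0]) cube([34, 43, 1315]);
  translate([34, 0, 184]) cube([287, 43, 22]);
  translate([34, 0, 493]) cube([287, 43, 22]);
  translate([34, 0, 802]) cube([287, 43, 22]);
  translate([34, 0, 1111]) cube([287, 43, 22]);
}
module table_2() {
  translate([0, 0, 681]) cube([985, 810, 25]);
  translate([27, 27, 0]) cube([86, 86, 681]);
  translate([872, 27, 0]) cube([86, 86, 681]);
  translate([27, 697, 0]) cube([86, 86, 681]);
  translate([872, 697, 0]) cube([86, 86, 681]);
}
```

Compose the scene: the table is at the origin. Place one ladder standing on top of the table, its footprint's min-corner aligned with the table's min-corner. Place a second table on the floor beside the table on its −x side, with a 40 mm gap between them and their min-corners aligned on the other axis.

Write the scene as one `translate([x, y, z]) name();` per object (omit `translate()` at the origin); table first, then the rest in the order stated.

table();
translate([0, 0, 779]) ladder();
translate([-1025, 0, 0]) table_2();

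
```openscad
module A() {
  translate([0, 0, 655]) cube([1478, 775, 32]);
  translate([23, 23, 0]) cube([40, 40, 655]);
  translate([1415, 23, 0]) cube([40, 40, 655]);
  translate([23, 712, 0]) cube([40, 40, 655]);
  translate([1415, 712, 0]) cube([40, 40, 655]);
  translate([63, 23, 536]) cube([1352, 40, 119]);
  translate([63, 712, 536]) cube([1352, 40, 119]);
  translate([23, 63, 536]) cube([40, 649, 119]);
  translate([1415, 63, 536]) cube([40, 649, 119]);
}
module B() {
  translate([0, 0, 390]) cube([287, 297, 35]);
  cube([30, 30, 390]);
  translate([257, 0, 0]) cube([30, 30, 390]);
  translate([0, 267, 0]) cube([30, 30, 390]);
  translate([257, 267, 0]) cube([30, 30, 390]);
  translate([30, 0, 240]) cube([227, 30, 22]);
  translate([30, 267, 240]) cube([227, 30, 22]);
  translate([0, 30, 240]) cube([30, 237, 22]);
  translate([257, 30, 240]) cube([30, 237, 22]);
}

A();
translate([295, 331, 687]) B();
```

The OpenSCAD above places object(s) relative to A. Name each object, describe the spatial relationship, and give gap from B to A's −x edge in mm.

A is a table. B is a stool. The stool is on top of the table. The gap from the stool to the table's −x edge is 295 mm.

The stool's min-x is at 295; the table's min-x is 0; gap = 295 mm.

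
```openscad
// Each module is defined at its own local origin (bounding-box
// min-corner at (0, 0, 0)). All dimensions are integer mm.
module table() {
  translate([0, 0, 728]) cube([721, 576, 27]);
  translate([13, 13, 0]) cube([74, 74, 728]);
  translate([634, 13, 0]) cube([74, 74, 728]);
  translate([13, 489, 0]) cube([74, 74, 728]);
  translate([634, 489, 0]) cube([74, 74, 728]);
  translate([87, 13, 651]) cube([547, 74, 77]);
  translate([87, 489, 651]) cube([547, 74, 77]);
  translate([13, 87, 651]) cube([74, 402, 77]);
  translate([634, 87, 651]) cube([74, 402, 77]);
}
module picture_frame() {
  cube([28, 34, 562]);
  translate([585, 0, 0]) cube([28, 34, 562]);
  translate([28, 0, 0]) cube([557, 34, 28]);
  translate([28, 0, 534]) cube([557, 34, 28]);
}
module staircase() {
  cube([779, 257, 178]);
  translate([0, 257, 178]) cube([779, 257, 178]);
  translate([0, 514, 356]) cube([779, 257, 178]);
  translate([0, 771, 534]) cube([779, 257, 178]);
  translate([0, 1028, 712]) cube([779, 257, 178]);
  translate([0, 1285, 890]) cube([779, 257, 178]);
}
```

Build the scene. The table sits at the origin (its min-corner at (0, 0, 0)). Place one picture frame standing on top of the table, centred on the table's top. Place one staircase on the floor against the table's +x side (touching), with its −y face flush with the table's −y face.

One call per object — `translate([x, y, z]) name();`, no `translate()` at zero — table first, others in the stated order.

table();
translate([54, 271, 755]) picture_frame();
translate([721, 0, 0]) staircase();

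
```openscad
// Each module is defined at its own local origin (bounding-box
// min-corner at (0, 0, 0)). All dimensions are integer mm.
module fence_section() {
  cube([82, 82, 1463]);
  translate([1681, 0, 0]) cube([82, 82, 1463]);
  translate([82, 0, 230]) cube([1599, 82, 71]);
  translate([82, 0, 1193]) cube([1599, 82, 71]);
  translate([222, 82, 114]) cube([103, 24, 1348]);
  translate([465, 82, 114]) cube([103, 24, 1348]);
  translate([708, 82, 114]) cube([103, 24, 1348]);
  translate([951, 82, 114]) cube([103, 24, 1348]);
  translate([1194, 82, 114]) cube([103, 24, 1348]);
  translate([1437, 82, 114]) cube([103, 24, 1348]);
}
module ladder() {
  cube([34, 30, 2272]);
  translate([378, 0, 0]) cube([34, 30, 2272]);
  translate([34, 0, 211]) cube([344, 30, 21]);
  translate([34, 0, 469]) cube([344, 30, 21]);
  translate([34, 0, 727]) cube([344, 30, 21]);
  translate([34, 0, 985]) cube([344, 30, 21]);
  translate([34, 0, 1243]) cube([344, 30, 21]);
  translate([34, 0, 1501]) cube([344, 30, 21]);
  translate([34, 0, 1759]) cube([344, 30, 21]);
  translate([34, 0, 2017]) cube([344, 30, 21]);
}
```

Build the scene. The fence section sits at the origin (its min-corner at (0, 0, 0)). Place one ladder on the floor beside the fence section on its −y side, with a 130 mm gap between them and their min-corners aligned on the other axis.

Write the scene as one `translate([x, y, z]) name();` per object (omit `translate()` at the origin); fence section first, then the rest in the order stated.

fence_section();
translate([0, -160, 0]) ladder();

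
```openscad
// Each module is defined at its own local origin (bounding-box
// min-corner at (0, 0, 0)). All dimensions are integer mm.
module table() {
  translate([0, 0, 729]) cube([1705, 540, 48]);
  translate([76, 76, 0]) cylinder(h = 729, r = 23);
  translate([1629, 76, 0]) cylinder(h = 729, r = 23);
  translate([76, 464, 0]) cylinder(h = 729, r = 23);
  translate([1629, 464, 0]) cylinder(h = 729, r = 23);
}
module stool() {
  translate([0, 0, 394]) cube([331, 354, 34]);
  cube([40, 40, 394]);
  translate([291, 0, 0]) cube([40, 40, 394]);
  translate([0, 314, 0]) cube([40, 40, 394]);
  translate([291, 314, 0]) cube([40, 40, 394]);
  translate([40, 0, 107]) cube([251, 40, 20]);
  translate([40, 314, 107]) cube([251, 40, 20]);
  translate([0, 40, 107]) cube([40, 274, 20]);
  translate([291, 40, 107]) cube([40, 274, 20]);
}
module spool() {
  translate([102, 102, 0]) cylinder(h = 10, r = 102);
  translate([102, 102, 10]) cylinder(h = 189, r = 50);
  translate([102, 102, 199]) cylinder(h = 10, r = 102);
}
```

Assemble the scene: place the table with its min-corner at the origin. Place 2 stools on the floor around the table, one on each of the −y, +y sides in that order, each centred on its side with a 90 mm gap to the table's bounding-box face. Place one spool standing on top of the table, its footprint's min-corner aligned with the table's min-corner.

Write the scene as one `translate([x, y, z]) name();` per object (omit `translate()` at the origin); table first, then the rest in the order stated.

table();
translate([687, -444, 0]) stool();
translate([687, 630, 0]) stool();
translate([0, 0, 777]) spool();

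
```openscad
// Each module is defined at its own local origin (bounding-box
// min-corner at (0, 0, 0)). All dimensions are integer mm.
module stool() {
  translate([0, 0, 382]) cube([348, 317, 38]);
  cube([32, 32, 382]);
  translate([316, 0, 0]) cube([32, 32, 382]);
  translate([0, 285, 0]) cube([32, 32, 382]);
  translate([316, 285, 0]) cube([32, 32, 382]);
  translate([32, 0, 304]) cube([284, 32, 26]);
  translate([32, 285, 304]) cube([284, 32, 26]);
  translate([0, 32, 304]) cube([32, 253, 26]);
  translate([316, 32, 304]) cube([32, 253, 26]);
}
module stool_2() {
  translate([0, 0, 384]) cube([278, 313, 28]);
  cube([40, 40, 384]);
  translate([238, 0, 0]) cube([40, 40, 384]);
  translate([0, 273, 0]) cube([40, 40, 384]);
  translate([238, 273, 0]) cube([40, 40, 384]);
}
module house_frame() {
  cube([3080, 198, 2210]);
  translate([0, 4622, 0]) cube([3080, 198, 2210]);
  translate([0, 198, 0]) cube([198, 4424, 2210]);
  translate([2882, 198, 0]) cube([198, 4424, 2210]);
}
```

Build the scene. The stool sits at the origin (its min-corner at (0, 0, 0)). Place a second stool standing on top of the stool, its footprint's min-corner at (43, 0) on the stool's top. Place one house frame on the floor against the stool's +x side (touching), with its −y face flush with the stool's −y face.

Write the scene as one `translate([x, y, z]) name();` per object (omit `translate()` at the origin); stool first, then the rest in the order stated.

stool();
translate([43, 0, 420]) stool_2();
translate([348, 0, 0]) house_frame();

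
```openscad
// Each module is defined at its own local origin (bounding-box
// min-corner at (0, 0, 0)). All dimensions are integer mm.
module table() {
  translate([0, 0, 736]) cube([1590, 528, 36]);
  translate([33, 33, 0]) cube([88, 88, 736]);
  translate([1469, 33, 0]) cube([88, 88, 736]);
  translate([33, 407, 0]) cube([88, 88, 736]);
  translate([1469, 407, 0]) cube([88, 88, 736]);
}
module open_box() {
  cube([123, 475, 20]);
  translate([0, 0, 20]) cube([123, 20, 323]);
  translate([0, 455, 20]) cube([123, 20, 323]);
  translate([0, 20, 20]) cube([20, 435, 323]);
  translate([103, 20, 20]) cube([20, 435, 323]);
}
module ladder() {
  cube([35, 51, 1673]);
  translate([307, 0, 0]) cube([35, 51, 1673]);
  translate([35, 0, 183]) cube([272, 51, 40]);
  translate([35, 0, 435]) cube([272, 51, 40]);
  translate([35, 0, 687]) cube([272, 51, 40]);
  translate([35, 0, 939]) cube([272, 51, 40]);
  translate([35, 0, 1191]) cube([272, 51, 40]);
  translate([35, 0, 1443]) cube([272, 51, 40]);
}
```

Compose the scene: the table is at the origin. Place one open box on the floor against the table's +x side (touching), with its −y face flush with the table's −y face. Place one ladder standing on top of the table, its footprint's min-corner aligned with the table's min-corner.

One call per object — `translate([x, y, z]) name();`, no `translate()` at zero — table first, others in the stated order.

table();
translate([1590, 0, 0]) open_box();
translate([0, 0, 772]) ladder();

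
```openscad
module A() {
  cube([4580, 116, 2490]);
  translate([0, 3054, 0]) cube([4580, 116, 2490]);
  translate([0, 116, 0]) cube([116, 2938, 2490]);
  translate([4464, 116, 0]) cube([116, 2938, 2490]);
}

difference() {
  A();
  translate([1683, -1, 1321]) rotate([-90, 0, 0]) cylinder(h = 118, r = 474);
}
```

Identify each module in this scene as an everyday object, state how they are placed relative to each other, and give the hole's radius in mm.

A is a house frame. The house frame has a circular hole through its front wall. The hole's radius is 474 mm.

The subtracted cylinder has r = 474 mm.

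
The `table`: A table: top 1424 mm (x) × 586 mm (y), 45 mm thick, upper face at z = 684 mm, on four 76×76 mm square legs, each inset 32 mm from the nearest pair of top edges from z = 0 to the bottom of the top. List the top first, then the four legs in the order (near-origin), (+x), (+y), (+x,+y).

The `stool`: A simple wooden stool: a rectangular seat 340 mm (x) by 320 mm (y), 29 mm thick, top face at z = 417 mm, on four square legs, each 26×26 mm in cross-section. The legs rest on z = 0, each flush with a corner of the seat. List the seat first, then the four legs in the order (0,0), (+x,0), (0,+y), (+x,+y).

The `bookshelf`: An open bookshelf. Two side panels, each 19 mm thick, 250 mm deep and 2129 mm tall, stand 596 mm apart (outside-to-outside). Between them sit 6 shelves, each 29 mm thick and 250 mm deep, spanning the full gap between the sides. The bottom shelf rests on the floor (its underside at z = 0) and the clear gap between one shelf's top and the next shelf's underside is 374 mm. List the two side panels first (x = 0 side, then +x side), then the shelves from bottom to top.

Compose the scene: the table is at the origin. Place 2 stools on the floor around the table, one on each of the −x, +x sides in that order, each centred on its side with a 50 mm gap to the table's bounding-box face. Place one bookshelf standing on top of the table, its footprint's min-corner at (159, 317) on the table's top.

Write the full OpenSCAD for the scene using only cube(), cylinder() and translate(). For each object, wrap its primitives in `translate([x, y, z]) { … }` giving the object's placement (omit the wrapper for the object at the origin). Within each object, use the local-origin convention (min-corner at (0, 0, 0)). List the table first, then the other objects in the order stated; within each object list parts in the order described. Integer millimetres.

translate([0, 0, 639]) cube([1424, 586, 45]);
translate([32, 32, 0]) cube([76, 76, 639]);
translate([1316, 32, 0]) cube([76, 76, 639]);
translate([32, 478, 0]) cube([76, 76, 639]);
translate([1316, 478, 0]) cube([76, 76, 639]);
translate([-390, 133, 0]) {
  translate([0, 0, 388]) cube([340, 320, 29]);
  cube([26, 26, 388]);
  translate([314, 0, 0]) cube([26, 26, 388]);
  translate([0, 294, 0]) cube([26, 26, 388]);
  translate([314, 294, 0]) cube([26, 26, 388]);
}
translate([1474, 133, 0]) {
  translate([0, 0, 388]) cube([340, 320, 29]);
  cube([26, 26, 388]);
  translate([314, 0, 0]) cube([26, 26, 388]);
  translate([0, 294, 0]) cube([26, 26, 388]);
  translate([314, 294, 0]) cube([26, 26, 388]);
}
translate([159, 317, 684]) {
  cube([19, 250, 2129]);
  translate([577, 0, 0]) cube([19, 250, 2129]);
  translate([19, 0, 0]) cube([558, 250, 29]);
  translate([19, 0, 403]) cube([558, 250, 29]);
  translate([19, 0, 806]) cube([558, 250, 29]);
  translate([19, 0, 1209]) cube([558, 250, 29]);
  translate([19, 0, 1612]) cube([558, 250, 29]);
  translate([19, 0, 2015]) cube([558, 250, 29]);
}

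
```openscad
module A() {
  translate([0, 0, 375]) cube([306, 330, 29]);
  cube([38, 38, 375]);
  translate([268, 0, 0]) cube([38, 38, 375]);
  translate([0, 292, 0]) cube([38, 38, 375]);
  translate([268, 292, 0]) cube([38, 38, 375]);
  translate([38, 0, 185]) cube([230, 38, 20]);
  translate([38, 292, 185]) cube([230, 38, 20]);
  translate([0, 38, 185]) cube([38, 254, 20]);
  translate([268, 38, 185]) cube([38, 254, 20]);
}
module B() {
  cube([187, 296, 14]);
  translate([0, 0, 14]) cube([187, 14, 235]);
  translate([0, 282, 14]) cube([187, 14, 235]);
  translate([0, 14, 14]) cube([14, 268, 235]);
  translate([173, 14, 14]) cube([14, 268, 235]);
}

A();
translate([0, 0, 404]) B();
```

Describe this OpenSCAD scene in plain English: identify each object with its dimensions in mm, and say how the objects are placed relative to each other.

A is a simple wooden stool: a rectangular seat 306 mm (x) by 330 mm (y), 29 mm thick, top face at z = 404 mm, on four square legs, each 38×38 mm in cross-section. The legs rest on z = 0, each flush with a corner of the seat. Four stretchers, 38 mm wide and 20 mm tall, connect adjacent legs with their undersides at z = 185 mm, each running between the inner faces of the legs it joins and aligned with the legs' outer faces on the other axis.

B is an open storage box with external size 187×296×249 mm and wall thickness 14 mm (the base is also 14 mm thick). The base covers the whole footprint; the four walls stand on the base, with the y-facing walls full-width and the x-facing walls fitting between their inner faces.

The open box is on top of the stool.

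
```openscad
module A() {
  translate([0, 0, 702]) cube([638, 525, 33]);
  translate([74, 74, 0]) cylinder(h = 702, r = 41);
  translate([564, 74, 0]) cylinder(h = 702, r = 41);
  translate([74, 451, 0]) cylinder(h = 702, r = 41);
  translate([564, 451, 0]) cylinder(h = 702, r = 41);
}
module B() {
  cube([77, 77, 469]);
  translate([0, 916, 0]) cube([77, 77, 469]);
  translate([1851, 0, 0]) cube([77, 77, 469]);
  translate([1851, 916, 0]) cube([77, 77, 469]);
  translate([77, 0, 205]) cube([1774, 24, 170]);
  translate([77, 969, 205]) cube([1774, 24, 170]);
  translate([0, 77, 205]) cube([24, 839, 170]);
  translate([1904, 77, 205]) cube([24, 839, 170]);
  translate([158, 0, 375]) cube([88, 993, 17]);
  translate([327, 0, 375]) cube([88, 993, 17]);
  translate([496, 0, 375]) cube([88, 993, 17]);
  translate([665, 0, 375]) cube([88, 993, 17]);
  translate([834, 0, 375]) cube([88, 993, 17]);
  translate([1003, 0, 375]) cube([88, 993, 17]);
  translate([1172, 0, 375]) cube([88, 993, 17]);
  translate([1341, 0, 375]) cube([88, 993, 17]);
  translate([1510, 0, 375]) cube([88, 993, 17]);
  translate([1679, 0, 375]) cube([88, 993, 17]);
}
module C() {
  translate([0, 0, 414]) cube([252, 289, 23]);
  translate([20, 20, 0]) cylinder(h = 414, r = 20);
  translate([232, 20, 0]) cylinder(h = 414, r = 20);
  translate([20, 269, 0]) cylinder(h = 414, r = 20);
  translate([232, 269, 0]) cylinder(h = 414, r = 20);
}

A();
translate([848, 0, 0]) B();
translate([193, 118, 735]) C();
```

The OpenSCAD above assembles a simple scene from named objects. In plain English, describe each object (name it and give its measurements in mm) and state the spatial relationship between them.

A is a rectangular dining table. The top is 638×525×33 mm with its upper surface at z = 735 mm. It stands on four round legs of 82 mm diameter, each leg's bounding box inset 33 mm from the nearest pair of top edges, running from the floor to the underside of the top.

B is a bed frame 1928 mm long (x) by 993 mm wide (y). Four 77×77 mm corner posts, 469 mm tall, at the corners of the footprint. Four rails of 24 mm thickness and 170 mm height run between adjacent posts with their undersides at z = 205 mm, their outer faces flush with the outside of the frame (the two x-running rails run between the posts' inner faces; the two y-running rails run between the posts' inner faces). 10 slats, each 88 mm wide (x) and 17 mm thick, lie across the top of the two x-running rails, running the full 993 mm width of the frame in y; the slats are evenly spaced along x between the inner faces of the end posts with equal gaps (rounded down to the nearest mm) at the −x end and between each pair — any rounding remainder accumulates at the +x end.

C is a four-legged stool. The seat is 252×289 mm, 23 mm thick, top at z = 437 mm. It stands on four round legs, each 40 mm in diameter, from z = 0 to the seat underside, each leg's axis is inset half a diameter from the nearest pair of seat edges (so the leg's bounding box is flush with the corner).

The bed frame is on the floor beside the table on its +x side. The stool is on top of the table, centred.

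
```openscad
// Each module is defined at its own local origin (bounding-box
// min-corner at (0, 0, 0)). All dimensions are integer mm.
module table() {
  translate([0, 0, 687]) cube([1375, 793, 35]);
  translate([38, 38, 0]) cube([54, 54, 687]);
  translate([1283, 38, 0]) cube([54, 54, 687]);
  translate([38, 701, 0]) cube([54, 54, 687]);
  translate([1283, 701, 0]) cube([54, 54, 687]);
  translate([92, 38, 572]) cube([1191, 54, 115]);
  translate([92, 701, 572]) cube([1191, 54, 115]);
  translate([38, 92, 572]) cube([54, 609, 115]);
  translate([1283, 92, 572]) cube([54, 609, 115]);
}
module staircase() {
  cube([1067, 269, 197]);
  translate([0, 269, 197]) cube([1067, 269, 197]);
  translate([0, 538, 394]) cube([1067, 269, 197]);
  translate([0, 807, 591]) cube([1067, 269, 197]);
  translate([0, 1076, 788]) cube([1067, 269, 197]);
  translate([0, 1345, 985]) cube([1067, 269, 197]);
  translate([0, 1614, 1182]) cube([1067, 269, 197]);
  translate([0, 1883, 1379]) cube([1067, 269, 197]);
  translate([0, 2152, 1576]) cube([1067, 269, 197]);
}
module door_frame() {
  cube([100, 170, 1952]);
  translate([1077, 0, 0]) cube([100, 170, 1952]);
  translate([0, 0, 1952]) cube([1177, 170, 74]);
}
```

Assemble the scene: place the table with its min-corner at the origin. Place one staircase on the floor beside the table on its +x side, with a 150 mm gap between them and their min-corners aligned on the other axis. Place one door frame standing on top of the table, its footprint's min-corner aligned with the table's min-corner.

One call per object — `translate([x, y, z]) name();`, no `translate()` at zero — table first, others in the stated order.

table();
translate([1525, 0, 0]) staircase();
translate([0, 0, 722]) door_frame();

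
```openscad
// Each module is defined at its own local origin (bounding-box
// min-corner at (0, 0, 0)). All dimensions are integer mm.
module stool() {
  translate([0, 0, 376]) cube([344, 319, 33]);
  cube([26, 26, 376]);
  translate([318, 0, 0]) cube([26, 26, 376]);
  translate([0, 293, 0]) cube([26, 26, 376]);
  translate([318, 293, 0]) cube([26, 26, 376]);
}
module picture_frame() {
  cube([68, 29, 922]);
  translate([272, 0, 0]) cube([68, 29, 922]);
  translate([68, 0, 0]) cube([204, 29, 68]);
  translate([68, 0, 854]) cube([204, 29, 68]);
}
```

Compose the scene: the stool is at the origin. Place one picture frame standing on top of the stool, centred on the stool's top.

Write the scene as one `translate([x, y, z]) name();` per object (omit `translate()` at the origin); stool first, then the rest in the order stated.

stool();
translate([2, 145, 409]) picture_frame();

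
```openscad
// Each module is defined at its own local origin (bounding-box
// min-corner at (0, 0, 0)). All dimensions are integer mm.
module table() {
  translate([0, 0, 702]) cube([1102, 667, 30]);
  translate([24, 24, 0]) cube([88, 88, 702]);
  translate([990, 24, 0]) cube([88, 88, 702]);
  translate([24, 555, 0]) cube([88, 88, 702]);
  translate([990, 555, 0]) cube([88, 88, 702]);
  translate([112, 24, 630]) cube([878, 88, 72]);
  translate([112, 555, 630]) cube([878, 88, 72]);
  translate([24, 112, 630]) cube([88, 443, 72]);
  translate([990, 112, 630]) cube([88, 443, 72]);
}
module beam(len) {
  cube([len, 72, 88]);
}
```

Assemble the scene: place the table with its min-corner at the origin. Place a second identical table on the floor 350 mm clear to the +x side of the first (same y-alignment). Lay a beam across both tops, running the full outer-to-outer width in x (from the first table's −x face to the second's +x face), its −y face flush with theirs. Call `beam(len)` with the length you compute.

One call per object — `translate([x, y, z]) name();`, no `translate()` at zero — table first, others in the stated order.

table();
translate([1452, 0, 0]) table();
translate([0, 0, 732]) beam(2554);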